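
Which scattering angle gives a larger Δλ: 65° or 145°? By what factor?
145° produces the larger shift by a factor of 3.151

Calculate both shifts using Δλ = λ_C(1 - cos θ):

For θ₁ = 65°:
Δλ₁ = 2.4263 × (1 - cos(65°))
Δλ₁ = 2.4263 × 0.5774
Δλ₁ = 1.4009 pm

For θ₂ = 145°:
Δλ₂ = 2.4263 × (1 - cos(145°))
Δλ₂ = 2.4263 × 1.8192
Δλ₂ = 4.4138 pm

The 145° angle produces the larger shift.
Ratio: 4.4138/1.4009 = 3.151

(Intermediate values are shown rounded; full precision is carried through to the final answer.)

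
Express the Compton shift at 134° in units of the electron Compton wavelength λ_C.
1.6947 λ_C

The Compton shift formula is:
Δλ = λ_C(1 - cos θ)

Dividing both sides by λ_C:
Δλ/λ_C = 1 - cos θ

For θ = 134°:
Δλ/λ_C = 1 - cos(134°)
Δλ/λ_C = 1 - -0.6947
Δλ/λ_C = 1.6947

This means the shift is 1.6947 × λ_C = 4.1118 pm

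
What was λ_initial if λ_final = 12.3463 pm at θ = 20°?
12.2000 pm

From λ' = λ + Δλ, we have λ = λ' - Δλ

First calculate the Compton shift:
Δλ = λ_C(1 - cos θ)
Δλ = 2.4263 × (1 - cos(20°))
Δλ = 2.4263 × 0.0603
Δλ = 0.1463 pm

Initial wavelength:
λ = λ' - Δλ
λ = 12.3463 - 0.1463
λ = 12.2000 pm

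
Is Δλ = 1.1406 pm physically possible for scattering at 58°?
Yes, consistent

Calculate the expected shift for θ = 58°:

Δλ_expected = λ_C(1 - cos(58°))
Δλ_expected = 2.4263 × (1 - cos(58°))
Δλ_expected = 2.4263 × 0.4701
Δλ_expected = 1.1406 pm

Given shift: 1.1406 pm
Expected shift: 1.1406 pm
Difference: 0.0000 pm

The values match. This is consistent with Compton scattering at the stated angle.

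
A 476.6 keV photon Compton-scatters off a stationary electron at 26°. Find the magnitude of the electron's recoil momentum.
1.1172e-22 kg·m/s

The electron is initially at rest, so by conservation of momentum:
p⃗_e = p⃗₀ − p⃗'  (incident photon momentum minus scattered photon momentum)

Photon momentum magnitudes (p = h/λ = E/c):
λ₀ = hc/E₀ = 2.6014 pm → p₀ = h/λ₀ = 2.5471e-22 kg·m/s
Δλ = λ_C(1 − cos 26°) = 0.2456 pm
λ' = 2.8470 pm → p' = h/λ' = 2.3274e-22 kg·m/s

The scattered photon makes angle θ = 26° with the incident direction, so by the law of cosines:
|p⃗_e|² = p₀² + p'² − 2p₀p'cos θ
|p⃗_e|² = (2.5471e-22)² + (2.3274e-22)² − 2·2.5471e-22·2.3274e-22·cos(26°)
|p⃗_e| = 1.1172e-22 kg·m/s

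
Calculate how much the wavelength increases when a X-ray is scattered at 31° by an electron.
0.3466 pm

Using the Compton scattering formula:
Δλ = λ_C(1 - cos θ)

where λ_C = h/(m_e·c) ≈ 2.4263 pm is the Compton wavelength of an electron.

For θ = 31°:
cos(31°) = 0.8572
1 - cos(31°) = 0.1428

Δλ = 2.4263 × 0.1428
Δλ = 0.3466 pm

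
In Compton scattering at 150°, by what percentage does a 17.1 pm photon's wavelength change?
26.4769%

Calculate the Compton shift:
Δλ = λ_C(1 - cos(150°))
Δλ = 2.4263 × (1 - cos(150°))
Δλ = 2.4263 × 1.8660
Δλ = 4.5276 pm

Percentage change:
(Δλ/λ₀) × 100 = (4.5276/17.1) × 100
= 26.4769%

(Intermediate values are shown rounded; full precision is carried through to the final answer.)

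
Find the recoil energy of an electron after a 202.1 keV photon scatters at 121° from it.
75.7241 keV

By energy conservation: K_e = E_initial - E_final

First find the scattered photon energy:
Initial wavelength: λ = hc/E = 6.1348 pm
Compton shift: Δλ = λ_C(1 - cos(121°)) = 3.6760 pm
Final wavelength: λ' = 6.1348 + 3.6760 = 9.8107 pm
Final photon energy: E' = hc/λ' = 126.3759 keV

Electron kinetic energy:
K_e = E - E' = 202.1000 - 126.3759 = 75.7241 keV

(Intermediate values are shown rounded; full precision is carried through to the final answer.)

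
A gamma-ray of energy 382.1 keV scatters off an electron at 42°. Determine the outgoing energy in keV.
320.5366 keV

First convert energy to wavelength:
λ = hc/E, with hc ≈ 1239.842 keV·pm (i.e. 1239.842 eV·nm)

For E = 382.1 keV = 382100 eV:
λ = 1239.842 keV·pm / 382.1 keV
λ = 3.2448 pm

Calculate the Compton shift:
Δλ = λ_C(1 - cos(42°)) = 2.4263 × 0.2569
Δλ = 0.6232 pm

Final wavelength:
λ' = 3.2448 + 0.6232 = 3.8680 pm

Final energy:
E' = hc/λ' = 1239.842 / 3.8680 = 320.5366 keV

(Intermediate values are shown rounded; full precision is carried through to the final answer.)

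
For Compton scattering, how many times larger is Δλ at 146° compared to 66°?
146° produces the larger shift by a factor of 3.083

Calculate both shifts using Δλ = λ_C(1 - cos θ):

For θ₁ = 66°:
Δλ₁ = 2.4263 × (1 - cos(66°))
Δλ₁ = 2.4263 × 0.5933
Δλ₁ = 1.4394 pm

For θ₂ = 146°:
Δλ₂ = 2.4263 × (1 - cos(146°))
Δλ₂ = 2.4263 × 1.8290
Δλ₂ = 4.4378 pm

The 146° angle produces the larger shift.
Ratio: 4.4378/1.4394 = 3.083

(Intermediate values are shown rounded; full precision is carried through to the final answer.)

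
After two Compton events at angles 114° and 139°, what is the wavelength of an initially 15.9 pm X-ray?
23.5706 pm

Apply Compton shift twice:

First scattering at θ₁ = 114°:
Δλ₁ = λ_C(1 - cos(114°))
Δλ₁ = 2.4263 × 1.4067
Δλ₁ = 3.4132 pm

After first scattering:
λ₁ = 15.9 + 3.4132 = 19.3132 pm

Second scattering at θ₂ = 139°:
Δλ₂ = λ_C(1 - cos(139°))
Δλ₂ = 2.4263 × 1.7547
Δλ₂ = 4.2575 pm

Final wavelength:
λ₂ = 19.3132 + 4.2575 = 23.5706 pm

Total shift: Δλ_total = 3.4132 + 4.2575 = 7.6706 pm

(Intermediate values are shown rounded; full precision is carried through to the final answer.)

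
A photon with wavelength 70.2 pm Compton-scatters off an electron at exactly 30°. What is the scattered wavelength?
70.5251 pm

Using the Compton formula: λ' = λ + λ_C(1 − cos θ)

For θ = 30°, cos θ = √3/2 (exact) ≈ 0.8660, so:
1 − cos 30° = 1 − (√3/2) ≈ 0.1340

Δλ = λ_C × 0.1340 = 2.4263 × 0.1340 = 0.3251 pm

λ' = 70.2 + 0.3251 = 70.5251 pm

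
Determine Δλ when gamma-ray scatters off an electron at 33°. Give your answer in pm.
0.3914 pm

Using the Compton scattering formula:
Δλ = λ_C(1 - cos θ)

where λ_C = h/(m_e·c) ≈ 2.4263 pm is the Compton wavelength of an electron.

For θ = 33°:
cos(33°) = 0.8387
1 - cos(33°) = 0.1613

Δλ = 2.4263 × 0.1613
Δλ = 0.3914 pm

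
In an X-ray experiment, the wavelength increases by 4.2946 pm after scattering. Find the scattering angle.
140.36°

From the Compton formula Δλ = λ_C(1 - cos θ), we can solve for θ:

cos θ = 1 - Δλ/λ_C

Given:
- Δλ = 4.2946 pm
- λ_C = h/(m_e·c) ≈ 2.42631024 pm

cos θ = 1 - 4.2946/2.42631024
cos θ = 1 - 1.770013
cos θ = -0.770013

θ = arccos(-0.770013)
θ = 140.36°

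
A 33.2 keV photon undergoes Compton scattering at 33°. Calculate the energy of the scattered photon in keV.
32.8556 keV

First convert energy to wavelength:
λ = hc/E, with hc ≈ 1239.842 keV·pm (i.e. 1239.842 eV·nm)

For E = 33.2 keV = 33200 eV:
λ = 1239.842 keV·pm / 33.2 keV
λ = 37.3446 pm

Calculate the Compton shift:
Δλ = λ_C(1 - cos(33°)) = 2.4263 × 0.1613
Δλ = 0.3914 pm

Final wavelength:
λ' = 37.3446 + 0.3914 = 37.7361 pm

Final energy:
E' = hc/λ' = 1239.842 / 37.7361 = 32.8556 keV

(Intermediate values are shown rounded; full precision is carried through to the final answer.)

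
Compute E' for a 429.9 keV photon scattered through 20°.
409.1417 keV

First convert energy to wavelength:
λ = hc/E, with hc ≈ 1239.842 keV·pm (i.e. 1239.842 eV·nm)

For E = 429.9 keV = 429900 eV:
λ = 1239.842 keV·pm / 429.9 keV
λ = 2.8840 pm

Calculate the Compton shift:
Δλ = λ_C(1 - cos(20°)) = 2.4263 × 0.0603
Δλ = 0.1463 pm

Final wavelength:
λ' = 2.8840 + 0.1463 = 3.0303 pm

Final energy:
E' = hc/λ' = 1239.842 / 3.0303 = 409.1417 keV

(Intermediate values are shown rounded; full precision is carried through to the final answer.)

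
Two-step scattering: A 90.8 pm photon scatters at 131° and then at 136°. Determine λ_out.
98.9898 pm

Apply Compton shift twice:

First scattering at θ₁ = 131°:
Δλ₁ = λ_C(1 - cos(131°))
Δλ₁ = 2.4263 × 1.6561
Δλ₁ = 4.0181 pm

After first scattering:
λ₁ = 90.8 + 4.0181 = 94.8181 pm

Second scattering at θ₂ = 136°:
Δλ₂ = λ_C(1 - cos(136°))
Δλ₂ = 2.4263 × 1.7193
Δλ₂ = 4.1717 pm

Final wavelength:
λ₂ = 94.8181 + 4.1717 = 98.9898 pm

Total shift: Δλ_total = 4.0181 + 4.1717 = 8.1898 pm

(Intermediate values are shown rounded; full precision is carried through to the final answer.)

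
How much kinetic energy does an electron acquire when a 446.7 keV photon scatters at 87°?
202.3906 keV

By energy conservation: K_e = E_initial - E_final

First find the scattered photon energy:
Initial wavelength: λ = hc/E = 2.7756 pm
Compton shift: Δλ = λ_C(1 - cos(87°)) = 2.2993 pm
Final wavelength: λ' = 2.7756 + 2.2993 = 5.0749 pm
Final photon energy: E' = hc/λ' = 244.3094 keV

Electron kinetic energy:
K_e = E - E' = 446.7000 - 244.3094 = 202.3906 keV

(Intermediate values are shown rounded; full precision is carried through to the final answer.)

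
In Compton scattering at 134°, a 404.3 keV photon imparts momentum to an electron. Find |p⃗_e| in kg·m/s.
2.8795e-22 kg·m/s

The electron is initially at rest, so by conservation of momentum:
p⃗_e = p⃗₀ − p⃗'  (incident photon momentum minus scattered photon momentum)

Photon momentum magnitudes (p = h/λ = E/c):
λ₀ = hc/E₀ = 3.0666 pm → p₀ = h/λ₀ = 2.1607e-22 kg·m/s
Δλ = λ_C(1 − cos 134°) = 4.1118 pm
λ' = 7.1784 pm → p' = h/λ' = 9.2306e-23 kg·m/s

The scattered photon makes angle θ = 134° with the incident direction, so by the law of cosines:
|p⃗_e|² = p₀² + p'² − 2p₀p'cos θ
|p⃗_e|² = (2.1607e-22)² + (9.2306e-23)² − 2·2.1607e-22·9.2306e-23·cos(134°)
|p⃗_e| = 2.8795e-22 kg·m/s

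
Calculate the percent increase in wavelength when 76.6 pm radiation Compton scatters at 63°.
1.7295%

Calculate the Compton shift:
Δλ = λ_C(1 - cos(63°))
Δλ = 2.4263 × (1 - cos(63°))
Δλ = 2.4263 × 0.5460
Δλ = 1.3248 pm

Percentage change:
(Δλ/λ₀) × 100 = (1.3248/76.6) × 100
= 1.7295%

(Intermediate values are shown rounded; full precision is carried through to the final answer.)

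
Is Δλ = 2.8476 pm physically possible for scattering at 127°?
No, inconsistent

Calculate the expected shift for θ = 127°:

Δλ_expected = λ_C(1 - cos(127°))
Δλ_expected = 2.4263 × (1 - cos(127°))
Δλ_expected = 2.4263 × 1.6018
Δλ_expected = 3.8865 pm

Given shift: 2.8476 pm
Expected shift: 3.8865 pm
Difference: 1.0389 pm

The values do not match. The given shift corresponds to θ ≈ 100.0°, not 127°.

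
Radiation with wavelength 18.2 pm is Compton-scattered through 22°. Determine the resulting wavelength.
18.3767 pm

Using the Compton scattering formula:
λ' = λ + Δλ = λ + λ_C(1 - cos θ)

Given:
- Initial wavelength λ = 18.2 pm
- Scattering angle θ = 22°
- Compton wavelength λ_C ≈ 2.4263 pm

Calculate the shift:
Δλ = 2.4263 × (1 - cos(22°))
Δλ = 2.4263 × 0.0728
Δλ = 0.1767 pm

Final wavelength:
λ' = 18.2 + 0.1767 = 18.3767 pm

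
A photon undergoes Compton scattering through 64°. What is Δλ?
1.3627 pm

Using the Compton scattering formula:
Δλ = λ_C(1 - cos θ)

where λ_C = h/(m_e·c) ≈ 2.4263 pm is the Compton wavelength of an electron.

For θ = 64°:
cos(64°) = 0.4384
1 - cos(64°) = 0.5616

Δλ = 2.4263 × 0.5616
Δλ = 1.3627 pm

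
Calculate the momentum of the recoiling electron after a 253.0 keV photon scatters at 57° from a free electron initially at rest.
1.1919e-22 kg·m/s

The electron is initially at rest, so by conservation of momentum:
p⃗_e = p⃗₀ − p⃗'  (incident photon momentum minus scattered photon momentum)

Photon momentum magnitudes (p = h/λ = E/c):
λ₀ = hc/E₀ = 4.9006 pm → p₀ = h/λ₀ = 1.3521e-22 kg·m/s
Δλ = λ_C(1 − cos 57°) = 1.1048 pm
λ' = 6.0054 pm → p' = h/λ' = 1.1034e-22 kg·m/s

The scattered photon makes angle θ = 57° with the incident direction, so by the law of cosines:
|p⃗_e|² = p₀² + p'² − 2p₀p'cos θ
|p⃗_e|² = (1.3521e-22)² + (1.1034e-22)² − 2·1.3521e-22·1.1034e-22·cos(57°)
|p⃗_e| = 1.1919e-22 kg·m/s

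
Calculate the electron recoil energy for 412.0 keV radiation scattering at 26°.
31.0824 keV

By energy conservation: K_e = E_initial - E_final

First find the scattered photon energy:
Initial wavelength: λ = hc/E = 3.0093 pm
Compton shift: Δλ = λ_C(1 - cos(26°)) = 0.2456 pm
Final wavelength: λ' = 3.0093 + 0.2456 = 3.2549 pm
Final photon energy: E' = hc/λ' = 380.9176 keV

Electron kinetic energy:
K_e = E - E' = 412.0000 - 380.9176 = 31.0824 keV

(Intermediate values are shown rounded; full precision is carried through to the final answer.)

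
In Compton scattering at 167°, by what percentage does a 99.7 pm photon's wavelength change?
4.8048%

Calculate the Compton shift:
Δλ = λ_C(1 - cos(167°))
Δλ = 2.4263 × (1 - cos(167°))
Δλ = 2.4263 × 1.9744
Δλ = 4.7904 pm

Percentage change:
(Δλ/λ₀) × 100 = (4.7904/99.7) × 100
= 4.8048%

(Intermediate values are shown rounded; full precision is carried through to the final answer.)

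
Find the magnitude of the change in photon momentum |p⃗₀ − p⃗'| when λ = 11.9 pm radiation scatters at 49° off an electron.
4.4791e-23 kg·m/s

Photon momentum magnitude is p = h/λ.

Initial momentum:
p₀ = h/λ = 6.6261e-34/1.1900e-11 = 5.5681e-23 kg·m/s

After scattering:
λ' = λ + Δλ = 11.9 + 0.8345 = 12.7345 pm
p' = h/λ' = 6.6261e-34/1.2735e-11 = 5.2032e-23 kg·m/s

Momentum is a vector; the scattered photon's direction makes angle θ = 49° with the incident direction. The magnitude of the vector change Δp⃗ = p⃗₀ − p⃗' is found from the law of cosines:
|Δp⃗|² = p₀² + p'² − 2p₀p'cos θ
|Δp⃗|² = (5.5681e-23)² + (5.2032e-23)² − 2·5.5681e-23·5.2032e-23·cos(49°)
|Δp⃗| = 4.4791e-23 kg·m/s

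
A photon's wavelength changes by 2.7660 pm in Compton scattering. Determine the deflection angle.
98.05°

From the Compton formula Δλ = λ_C(1 - cos θ), we can solve for θ:

cos θ = 1 - Δλ/λ_C

Given:
- Δλ = 2.7660 pm
- λ_C = h/(m_e·c) ≈ 2.42631024 pm

cos θ = 1 - 2.7660/2.42631024
cos θ = 1 - 1.140003
cos θ = -0.140003

θ = arccos(-0.140003)
θ = 98.05°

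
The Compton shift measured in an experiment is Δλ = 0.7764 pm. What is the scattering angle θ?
47.16°

From the Compton formula Δλ = λ_C(1 - cos θ), we can solve for θ:

cos θ = 1 - Δλ/λ_C

Given:
- Δλ = 0.7764 pm
- λ_C = h/(m_e·c) ≈ 2.42631024 pm

cos θ = 1 - 0.7764/2.42631024
cos θ = 1 - 0.319992
cos θ = 0.680008

θ = arccos(0.680008)
θ = 47.16°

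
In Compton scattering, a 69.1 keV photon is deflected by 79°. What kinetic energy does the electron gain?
6.8154 keV

By energy conservation: K_e = E_initial - E_final

First find the scattered photon energy:
Initial wavelength: λ = hc/E = 17.9427 pm
Compton shift: Δλ = λ_C(1 - cos(79°)) = 1.9633 pm
Final wavelength: λ' = 17.9427 + 1.9633 = 19.9061 pm
Final photon energy: E' = hc/λ' = 62.2846 keV

Electron kinetic energy:
K_e = E - E' = 69.1000 - 62.2846 = 6.8154 keV

(Intermediate values are shown rounded; full precision is carried through to the final answer.)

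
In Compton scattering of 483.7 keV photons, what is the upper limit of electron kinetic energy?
316.5123 keV

Maximum energy transfer occurs at θ = 180° (backscattering).

Initial photon: E₀ = 483.7 keV → λ₀ = 2.5632 pm

Maximum Compton shift (at 180°):
Δλ_max = 2λ_C = 2 × 2.4263 = 4.8526 pm

Final wavelength:
λ' = 2.5632 + 4.8526 = 7.4159 pm

Minimum photon energy (maximum energy to electron):
E'_min = hc/λ' = 167.1877 keV

Maximum electron kinetic energy:
K_max = E₀ - E'_min = 483.7000 - 167.1877 = 316.5123 keV

(Intermediate values are shown rounded; full precision is carried through to the final answer.)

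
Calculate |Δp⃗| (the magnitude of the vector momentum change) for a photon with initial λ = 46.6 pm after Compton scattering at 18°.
4.4432e-24 kg·m/s

Photon momentum magnitude is p = h/λ.

Initial momentum:
p₀ = h/λ = 6.6261e-34/4.6600e-11 = 1.4219e-23 kg·m/s

After scattering:
λ' = λ + Δλ = 46.6 + 0.1188 = 46.7188 pm
p' = h/λ' = 6.6261e-34/4.6719e-11 = 1.4183e-23 kg·m/s

Momentum is a vector; the scattered photon's direction makes angle θ = 18° with the incident direction. The magnitude of the vector change Δp⃗ = p⃗₀ − p⃗' is found from the law of cosines:
|Δp⃗|² = p₀² + p'² − 2p₀p'cos θ
|Δp⃗|² = (1.4219e-23)² + (1.4183e-23)² − 2·1.4219e-23·1.4183e-23·cos(18°)
|Δp⃗| = 4.4432e-24 kg·m/s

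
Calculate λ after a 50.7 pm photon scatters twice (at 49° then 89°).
53.9185 pm

Apply Compton shift twice:

First scattering at θ₁ = 49°:
Δλ₁ = λ_C(1 - cos(49°))
Δλ₁ = 2.4263 × 0.3439
Δλ₁ = 0.8345 pm

After first scattering:
λ₁ = 50.7 + 0.8345 = 51.5345 pm

Second scattering at θ₂ = 89°:
Δλ₂ = λ_C(1 - cos(89°))
Δλ₂ = 2.4263 × 0.9825
Δλ₂ = 2.3840 pm

Final wavelength:
λ₂ = 51.5345 + 2.3840 = 53.9185 pm

Total shift: Δλ_total = 0.8345 + 2.3840 = 3.2185 pm

(Intermediate values are shown rounded; full precision is carried through to the final answer.)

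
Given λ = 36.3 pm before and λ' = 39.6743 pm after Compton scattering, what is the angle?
113.00°

First find the wavelength shift:
Δλ = λ' - λ = 39.6743 - 36.3 = 3.3743 pm

Using Δλ = λ_C(1 - cos θ), with λ_C = h/(m_e·c) ≈ 2.42631024 pm:
cos θ = 1 - Δλ/λ_C
cos θ = 1 - 3.3743/2.42631024
cos θ = -0.390713

θ = arccos(-0.390713)
θ = 113.00°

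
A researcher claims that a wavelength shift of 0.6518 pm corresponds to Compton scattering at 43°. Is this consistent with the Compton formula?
Yes, consistent

Calculate the expected shift for θ = 43°:

Δλ_expected = λ_C(1 - cos(43°))
Δλ_expected = 2.4263 × (1 - cos(43°))
Δλ_expected = 2.4263 × 0.2686
Δλ_expected = 0.6518 pm

Given shift: 0.6518 pm
Expected shift: 0.6518 pm
Difference: 0.0000 pm

The values match. This is consistent with Compton scattering at the stated angle.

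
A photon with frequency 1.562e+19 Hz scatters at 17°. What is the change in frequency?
8.581e+16 Hz (decrease)

Convert frequency to wavelength (c = 299792458 m/s):
λ₀ = c/f₀ = 299792458/1.562e+19 = 1.9192859e-11 m = 19.1929 pm

Calculate Compton shift:
Δλ = λ_C(1 - cos(17°)) = 0.1060 pm

Final wavelength:
λ' = λ₀ + Δλ = 19.1929 + 0.1060 = 19.2989 pm

Final frequency:
f' = c/λ' = 299792458/1.9298877e-11 = 1.5534192e+19 Hz

Frequency shift (decrease):
Δf = f₀ - f' = 1.562e+19 - 1.5534192e+19 = 8.581e+16 Hz

(Intermediate values are shown rounded; full precision is carried through to the final answer.)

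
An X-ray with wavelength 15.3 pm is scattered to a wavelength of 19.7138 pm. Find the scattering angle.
145.00°

First find the wavelength shift:
Δλ = λ' - λ = 19.7138 - 15.3 = 4.4138 pm

Using Δλ = λ_C(1 - cos θ), with λ_C = h/(m_e·c) ≈ 2.42631024 pm:
cos θ = 1 - Δλ/λ_C
cos θ = 1 - 4.4138/2.42631024
cos θ = -0.819141

θ = arccos(-0.819141)
θ = 145.00°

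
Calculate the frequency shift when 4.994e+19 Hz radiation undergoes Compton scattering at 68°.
1.008e+19 Hz (decrease)

Convert frequency to wavelength (c = 299792458 m/s):
λ₀ = c/f₀ = 299792458/4.994e+19 = 6.0030528e-12 m = 6.0031 pm

Calculate Compton shift:
Δλ = λ_C(1 - cos(68°)) = 1.5174 pm

Final wavelength:
λ' = λ₀ + Δλ = 6.0031 + 1.5174 = 7.5205 pm

Final frequency:
f' = c/λ' = 299792458/7.5204512e-12 = 3.9863626e+19 Hz

Frequency shift (decrease):
Δf = f₀ - f' = 4.994e+19 - 3.9863626e+19 = 1.008e+19 Hz

(Intermediate values are shown rounded; full precision is carried through to the final answer.)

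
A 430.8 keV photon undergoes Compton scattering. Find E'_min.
160.3807 keV (at θ = 180°)

The scattered photon has minimum energy when its wavelength is maximum, i.e., when the Compton shift Δλ = λ_C(1 − cos θ) is maximum. This occurs at θ = 180° (backscattering), giving Δλ_max = 2λ_C = 4.8526 pm.

Initial wavelength: λ₀ = hc/E₀ = 2.8780 pm
Maximum final wavelength: λ'_max = λ₀ + 2λ_C = 2.8780 + 4.8526 = 7.7306 pm
Minimum final energy: E'_min = hc/λ'_max = 160.3807 keV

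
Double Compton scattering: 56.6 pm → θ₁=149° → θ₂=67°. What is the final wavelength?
62.5843 pm

Apply Compton shift twice:

First scattering at θ₁ = 149°:
Δλ₁ = λ_C(1 - cos(149°))
Δλ₁ = 2.4263 × 1.8572
Δλ₁ = 4.5061 pm

After first scattering:
λ₁ = 56.6 + 4.5061 = 61.1061 pm

Second scattering at θ₂ = 67°:
Δλ₂ = λ_C(1 - cos(67°))
Δλ₂ = 2.4263 × 0.6093
Δλ₂ = 1.4783 pm

Final wavelength:
λ₂ = 61.1061 + 1.4783 = 62.5843 pm

Total shift: Δλ_total = 4.5061 + 1.4783 = 5.9843 pm

(Intermediate values are shown rounded; full precision is carried through to the final answer.)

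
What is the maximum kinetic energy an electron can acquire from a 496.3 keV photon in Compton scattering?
327.6322 keV

Maximum energy transfer occurs at θ = 180° (backscattering).

Initial photon: E₀ = 496.3 keV → λ₀ = 2.4982 pm

Maximum Compton shift (at 180°):
Δλ_max = 2λ_C = 2 × 2.4263 = 4.8526 pm

Final wavelength:
λ' = 2.4982 + 4.8526 = 7.3508 pm

Minimum photon energy (maximum energy to electron):
E'_min = hc/λ' = 168.6678 keV

Maximum electron kinetic energy:
K_max = E₀ - E'_min = 496.3000 - 168.6678 = 327.6322 keV

(Intermediate values are shown rounded; full precision is carried through to the final answer.)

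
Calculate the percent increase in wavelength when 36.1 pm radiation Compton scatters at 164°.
13.1818%

Calculate the Compton shift:
Δλ = λ_C(1 - cos(164°))
Δλ = 2.4263 × (1 - cos(164°))
Δλ = 2.4263 × 1.9613
Δλ = 4.7586 pm

Percentage change:
(Δλ/λ₀) × 100 = (4.7586/36.1) × 100
= 13.1818%

(Intermediate values are shown rounded; full precision is carried through to the final answer.)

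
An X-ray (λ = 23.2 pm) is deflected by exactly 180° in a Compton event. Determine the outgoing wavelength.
28.0526 pm

Using the Compton formula: λ' = λ + λ_C(1 − cos θ)

For θ = 180°, cos θ = -1 (exact) = -1.0000, so:
1 − cos 180° = 1 − (-1) = 2.0000

Δλ = λ_C × 2.0000 = 2.4263 × 2.0000 = 4.8526 pm

λ' = 23.2 + 4.8526 = 28.0526 pm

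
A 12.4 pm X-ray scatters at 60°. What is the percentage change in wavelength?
9.7835%

Calculate the Compton shift:
Δλ = λ_C(1 - cos(60°))
Δλ = 2.4263 × (1 - cos(60°))
Δλ = 2.4263 × 0.5000
Δλ = 1.2132 pm

Percentage change:
(Δλ/λ₀) × 100 = (1.2132/12.4) × 100
= 9.7835%

(Intermediate values are shown rounded; full precision is carried through to the final answer.)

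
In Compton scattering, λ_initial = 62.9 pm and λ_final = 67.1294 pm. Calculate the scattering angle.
138.00°

First find the wavelength shift:
Δλ = λ' - λ = 67.1294 - 62.9 = 4.2294 pm

Using Δλ = λ_C(1 - cos θ), with λ_C = h/(m_e·c) ≈ 2.42631024 pm:
cos θ = 1 - Δλ/λ_C
cos θ = 1 - 4.2294/2.42631024
cos θ = -0.743141

θ = arccos(-0.743141)
θ = 138.00°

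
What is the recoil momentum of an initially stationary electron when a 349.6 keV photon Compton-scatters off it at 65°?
1.7803e-22 kg·m/s

The electron is initially at rest, so by conservation of momentum:
p⃗_e = p⃗₀ − p⃗'  (incident photon momentum minus scattered photon momentum)

Photon momentum magnitudes (p = h/λ = E/c):
λ₀ = hc/E₀ = 3.5465 pm → p₀ = h/λ₀ = 1.8684e-22 kg·m/s
Δλ = λ_C(1 − cos 65°) = 1.4009 pm
λ' = 4.9474 pm → p' = h/λ' = 1.3393e-22 kg·m/s

The scattered photon makes angle θ = 65° with the incident direction, so by the law of cosines:
|p⃗_e|² = p₀² + p'² − 2p₀p'cos θ
|p⃗_e|² = (1.8684e-22)² + (1.3393e-22)² − 2·1.8684e-22·1.3393e-22·cos(65°)
|p⃗_e| = 1.7803e-22 kg·m/s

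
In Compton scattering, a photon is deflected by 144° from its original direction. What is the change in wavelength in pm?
4.3892 pm

Using the Compton scattering formula:
Δλ = λ_C(1 - cos θ)

where λ_C = h/(m_e·c) ≈ 2.4263 pm is the Compton wavelength of an electron.

For θ = 144°:
cos(144°) = -0.8090
1 - cos(144°) = 1.8090

Δλ = 2.4263 × 1.8090
Δλ = 4.3892 pm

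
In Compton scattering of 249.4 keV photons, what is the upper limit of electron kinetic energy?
123.1936 keV

Maximum energy transfer occurs at θ = 180° (backscattering).

Initial photon: E₀ = 249.4 keV → λ₀ = 4.9713 pm

Maximum Compton shift (at 180°):
Δλ_max = 2λ_C = 2 × 2.4263 = 4.8526 pm

Final wavelength:
λ' = 4.9713 + 4.8526 = 9.8239 pm

Minimum photon energy (maximum energy to electron):
E'_min = hc/λ' = 126.2064 keV

Maximum electron kinetic energy:
K_max = E₀ - E'_min = 249.4000 - 126.2064 = 123.1936 keV

(Intermediate values are shown rounded; full precision is carried through to the final answer.)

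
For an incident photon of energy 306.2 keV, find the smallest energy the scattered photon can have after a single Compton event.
139.2808 keV (at θ = 180°)

The scattered photon has minimum energy when its wavelength is maximum, i.e., when the Compton shift Δλ = λ_C(1 − cos θ) is maximum. This occurs at θ = 180° (backscattering), giving Δλ_max = 2λ_C = 4.8526 pm.

Initial wavelength: λ₀ = hc/E₀ = 4.0491 pm
Maximum final wavelength: λ'_max = λ₀ + 2λ_C = 4.0491 + 4.8526 = 8.9017 pm
Minimum final energy: E'_min = hc/λ'_max = 139.2808 keV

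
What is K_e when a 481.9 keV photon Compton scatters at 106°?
263.1524 keV

By energy conservation: K_e = E_initial - E_final

First find the scattered photon energy:
Initial wavelength: λ = hc/E = 2.5728 pm
Compton shift: Δλ = λ_C(1 - cos(106°)) = 3.0951 pm
Final wavelength: λ' = 2.5728 + 3.0951 = 5.6679 pm
Final photon energy: E' = hc/λ' = 218.7476 keV

Electron kinetic energy:
K_e = E - E' = 481.9000 - 218.7476 = 263.1524 keV

(Intermediate values are shown rounded; full precision is carried through to the final answer.)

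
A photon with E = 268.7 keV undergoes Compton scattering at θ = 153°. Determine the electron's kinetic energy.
133.9696 keV

By energy conservation: K_e = E_initial - E_final

First find the scattered photon energy:
Initial wavelength: λ = hc/E = 4.6142 pm
Compton shift: Δλ = λ_C(1 - cos(153°)) = 4.5882 pm
Final wavelength: λ' = 4.6142 + 4.5882 = 9.2024 pm
Final photon energy: E' = hc/λ' = 134.7304 keV

Electron kinetic energy:
K_e = E - E' = 268.7000 - 134.7304 = 133.9696 keV

(Intermediate values are shown rounded; full precision is carried through to the final answer.)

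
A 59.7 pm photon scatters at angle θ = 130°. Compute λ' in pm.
63.6859 pm

Using the Compton scattering formula:
λ' = λ + Δλ = λ + λ_C(1 - cos θ)

Given:
- Initial wavelength λ = 59.7 pm
- Scattering angle θ = 130°
- Compton wavelength λ_C ≈ 2.4263 pm

Calculate the shift:
Δλ = 2.4263 × (1 - cos(130°))
Δλ = 2.4263 × 1.6428
Δλ = 3.9859 pm

Final wavelength:
λ' = 59.7 + 3.9859 = 63.6859 pm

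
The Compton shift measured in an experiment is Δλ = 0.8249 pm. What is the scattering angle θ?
48.70°

From the Compton formula Δλ = λ_C(1 - cos θ), we can solve for θ:

cos θ = 1 - Δλ/λ_C

Given:
- Δλ = 0.8249 pm
- λ_C = h/(m_e·c) ≈ 2.42631024 pm

cos θ = 1 - 0.8249/2.42631024
cos θ = 1 - 0.339981
cos θ = 0.660019

θ = arccos(0.660019)
θ = 48.70°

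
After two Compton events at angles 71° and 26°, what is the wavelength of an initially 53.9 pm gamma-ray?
55.7819 pm

Apply Compton shift twice:

First scattering at θ₁ = 71°:
Δλ₁ = λ_C(1 - cos(71°))
Δλ₁ = 2.4263 × 0.6744
Δλ₁ = 1.6364 pm

After first scattering:
λ₁ = 53.9 + 1.6364 = 55.5364 pm

Second scattering at θ₂ = 26°:
Δλ₂ = λ_C(1 - cos(26°))
Δλ₂ = 2.4263 × 0.1012
Δλ₂ = 0.2456 pm

Final wavelength:
λ₂ = 55.5364 + 0.2456 = 55.7819 pm

Total shift: Δλ_total = 1.6364 + 0.2456 = 1.8819 pm

(Intermediate values are shown rounded; full precision is carried through to the final answer.)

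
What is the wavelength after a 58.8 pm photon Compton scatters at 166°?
63.5805 pm

Using the Compton scattering formula:
λ' = λ + Δλ = λ + λ_C(1 - cos θ)

Given:
- Initial wavelength λ = 58.8 pm
- Scattering angle θ = 166°
- Compton wavelength λ_C ≈ 2.4263 pm

Calculate the shift:
Δλ = 2.4263 × (1 - cos(166°))
Δλ = 2.4263 × 1.9703
Δλ = 4.7805 pm

Final wavelength:
λ' = 58.8 + 4.7805 = 63.5805 pm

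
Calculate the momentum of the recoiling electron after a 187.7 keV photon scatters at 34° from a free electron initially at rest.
5.7205e-23 kg·m/s

The electron is initially at rest, so by conservation of momentum:
p⃗_e = p⃗₀ − p⃗'  (incident photon momentum minus scattered photon momentum)

Photon momentum magnitudes (p = h/λ = E/c):
λ₀ = hc/E₀ = 6.6054 pm → p₀ = h/λ₀ = 1.0031e-22 kg·m/s
Δλ = λ_C(1 − cos 34°) = 0.4148 pm
λ' = 7.0203 pm → p' = h/λ' = 9.4385e-23 kg·m/s

The scattered photon makes angle θ = 34° with the incident direction, so by the law of cosines:
|p⃗_e|² = p₀² + p'² − 2p₀p'cos θ
|p⃗_e|² = (1.0031e-22)² + (9.4385e-23)² − 2·1.0031e-22·9.4385e-23·cos(34°)
|p⃗_e| = 5.7205e-23 kg·m/s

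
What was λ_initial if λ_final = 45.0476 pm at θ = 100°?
42.2000 pm

From λ' = λ + Δλ, we have λ = λ' - Δλ

First calculate the Compton shift:
Δλ = λ_C(1 - cos θ)
Δλ = 2.4263 × (1 - cos(100°))
Δλ = 2.4263 × 1.1736
Δλ = 2.8476 pm

Initial wavelength:
λ = λ' - Δλ
λ = 45.0476 - 2.8476
λ = 42.2000 pm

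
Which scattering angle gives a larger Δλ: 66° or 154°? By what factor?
154° produces the larger shift by a factor of 3.201

Calculate both shifts using Δλ = λ_C(1 - cos θ):

For θ₁ = 66°:
Δλ₁ = 2.4263 × (1 - cos(66°))
Δλ₁ = 2.4263 × 0.5933
Δλ₁ = 1.4394 pm

For θ₂ = 154°:
Δλ₂ = 2.4263 × (1 - cos(154°))
Δλ₂ = 2.4263 × 1.8988
Δλ₂ = 4.6071 pm

The 154° angle produces the larger shift.
Ratio: 4.6071/1.4394 = 3.201

(Intermediate values are shown rounded; full precision is carried through to the final answer.)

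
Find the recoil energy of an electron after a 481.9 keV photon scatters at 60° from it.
154.4171 keV

By energy conservation: K_e = E_initial - E_final

First find the scattered photon energy:
Initial wavelength: λ = hc/E = 2.5728 pm
Compton shift: Δλ = λ_C(1 - cos(60°)) = 1.2132 pm
Final wavelength: λ' = 2.5728 + 1.2132 = 3.7860 pm
Final photon energy: E' = hc/λ' = 327.4829 keV

Electron kinetic energy:
K_e = E - E' = 481.9000 - 327.4829 = 154.4171 keV

(Intermediate values are shown rounded; full precision is carried through to the final answer.)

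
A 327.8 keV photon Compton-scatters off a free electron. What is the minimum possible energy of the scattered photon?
143.5844 keV (at θ = 180°)

The scattered photon has minimum energy when its wavelength is maximum, i.e., when the Compton shift Δλ = λ_C(1 − cos θ) is maximum. This occurs at θ = 180° (backscattering), giving Δλ_max = 2λ_C = 4.8526 pm.

Initial wavelength: λ₀ = hc/E₀ = 3.7823 pm
Maximum final wavelength: λ'_max = λ₀ + 2λ_C = 3.7823 + 4.8526 = 8.6349 pm
Minimum final energy: E'_min = hc/λ'_max = 143.5844 keV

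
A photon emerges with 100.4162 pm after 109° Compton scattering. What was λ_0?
97.2000 pm

From λ' = λ + Δλ, we have λ = λ' - Δλ

First calculate the Compton shift:
Δλ = λ_C(1 - cos θ)
Δλ = 2.4263 × (1 - cos(109°))
Δλ = 2.4263 × 1.3256
Δλ = 3.2162 pm

Initial wavelength:
λ = λ' - Δλ
λ = 100.4162 - 3.2162
λ = 97.2000 pm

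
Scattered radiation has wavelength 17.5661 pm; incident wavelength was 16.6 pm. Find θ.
53.00°

First find the wavelength shift:
Δλ = λ' - λ = 17.5661 - 16.6 = 0.9661 pm

Using Δλ = λ_C(1 - cos θ), with λ_C = h/(m_e·c) ≈ 2.42631024 pm:
cos θ = 1 - Δλ/λ_C
cos θ = 1 - 0.9661/2.42631024
cos θ = 0.601823

θ = arccos(0.601823)
θ = 53.00°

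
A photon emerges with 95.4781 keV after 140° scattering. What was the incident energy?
142.5000 keV

Convert final energy to wavelength (hc ≈ 1239.842 keV·pm):
λ' = hc/E' = 1239.842 / 95.4781 = 12.9856 pm

Calculate the Compton shift:
Δλ = λ_C(1 - cos(140°))
Δλ = 2.4263 × (1 - cos(140°))
Δλ = 4.2850 pm

Initial wavelength:
λ = λ' - Δλ = 12.9856 - 4.2850 = 8.7006 pm

Initial energy:
E = hc/λ = 1239.842 / 8.7006 = 142.5000 keV

(Intermediate values are shown rounded; full precision is carried through to the final answer.)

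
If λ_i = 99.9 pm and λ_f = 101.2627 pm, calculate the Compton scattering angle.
64.00°

First find the wavelength shift:
Δλ = λ' - λ = 101.2627 - 99.9 = 1.3627 pm

Using Δλ = λ_C(1 - cos θ), with λ_C = h/(m_e·c) ≈ 2.42631024 pm:
cos θ = 1 - Δλ/λ_C
cos θ = 1 - 1.3627/2.42631024
cos θ = 0.438365

θ = arccos(0.438365)
θ = 64.00°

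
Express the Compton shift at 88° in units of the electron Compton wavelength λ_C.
0.9651 λ_C

The Compton shift formula is:
Δλ = λ_C(1 - cos θ)

Dividing both sides by λ_C:
Δλ/λ_C = 1 - cos θ

For θ = 88°:
Δλ/λ_C = 1 - cos(88°)
Δλ/λ_C = 1 - 0.0349
Δλ/λ_C = 0.9651

This means the shift is 0.9651 × λ_C = 2.3416 pm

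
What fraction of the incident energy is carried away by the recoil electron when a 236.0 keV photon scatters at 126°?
0.4231 (or 42.31%)

Calculate initial and final photon energies:

Initial: E₀ = 236.0 keV → λ₀ = 5.2536 pm
Compton shift: Δλ = 3.8525 pm
Final wavelength: λ' = 9.1060 pm
Final energy: E' = 136.1562 keV

Fractional energy loss:
(E₀ - E')/E₀ = (236.0000 - 136.1562)/236.0000
= 99.8438/236.0000
= 0.4231
= 42.31%

(Intermediate values are shown rounded; full precision is carried through to the final answer.)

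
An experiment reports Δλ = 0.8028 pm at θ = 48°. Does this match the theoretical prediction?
Yes, consistent

Calculate the expected shift for θ = 48°:

Δλ_expected = λ_C(1 - cos(48°))
Δλ_expected = 2.4263 × (1 - cos(48°))
Δλ_expected = 2.4263 × 0.3309
Δλ_expected = 0.8028 pm

Given shift: 0.8028 pm
Expected shift: 0.8028 pm
Difference: 0.0000 pm

The values match. This is consistent with Compton scattering at the stated angle.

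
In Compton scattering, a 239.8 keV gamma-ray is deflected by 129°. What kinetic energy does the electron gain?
103.9054 keV

By energy conservation: K_e = E_initial - E_final

First find the scattered photon energy:
Initial wavelength: λ = hc/E = 5.1703 pm
Compton shift: Δλ = λ_C(1 - cos(129°)) = 3.9532 pm
Final wavelength: λ' = 5.1703 + 3.9532 = 9.1236 pm
Final photon energy: E' = hc/λ' = 135.8946 keV

Electron kinetic energy:
K_e = E - E' = 239.8000 - 135.8946 = 103.9054 keV

(Intermediate values are shown rounded; full precision is carried through to the final answer.)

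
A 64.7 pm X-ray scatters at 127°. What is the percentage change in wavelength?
6.0070%

Calculate the Compton shift:
Δλ = λ_C(1 - cos(127°))
Δλ = 2.4263 × (1 - cos(127°))
Δλ = 2.4263 × 1.6018
Δλ = 3.8865 pm

Percentage change:
(Δλ/λ₀) × 100 = (3.8865/64.7) × 100
= 6.0070%

(Intermediate values are shown rounded; full precision is carried through to the final answer.)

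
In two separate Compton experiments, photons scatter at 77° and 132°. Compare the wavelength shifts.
132° produces the larger shift by a factor of 2.154

Calculate both shifts using Δλ = λ_C(1 - cos θ):

For θ₁ = 77°:
Δλ₁ = 2.4263 × (1 - cos(77°))
Δλ₁ = 2.4263 × 0.7750
Δλ₁ = 1.8805 pm

For θ₂ = 132°:
Δλ₂ = 2.4263 × (1 - cos(132°))
Δλ₂ = 2.4263 × 1.6691
Δλ₂ = 4.0498 pm

The 132° angle produces the larger shift.
Ratio: 4.0498/1.8805 = 2.154

(Intermediate values are shown rounded; full precision is carried through to the final answer.)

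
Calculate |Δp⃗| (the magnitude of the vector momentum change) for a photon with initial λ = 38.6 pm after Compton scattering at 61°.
1.7158e-23 kg·m/s

Photon momentum magnitude is p = h/λ.

Initial momentum:
p₀ = h/λ = 6.6261e-34/3.8600e-11 = 1.7166e-23 kg·m/s

After scattering:
λ' = λ + Δλ = 38.6 + 1.2500 = 39.8500 pm
p' = h/λ' = 6.6261e-34/3.9850e-11 = 1.6628e-23 kg·m/s

Momentum is a vector; the scattered photon's direction makes angle θ = 61° with the incident direction. The magnitude of the vector change Δp⃗ = p⃗₀ − p⃗' is found from the law of cosines:
|Δp⃗|² = p₀² + p'² − 2p₀p'cos θ
|Δp⃗|² = (1.7166e-23)² + (1.6628e-23)² − 2·1.7166e-23·1.6628e-23·cos(61°)
|Δp⃗| = 1.7158e-23 kg·m/s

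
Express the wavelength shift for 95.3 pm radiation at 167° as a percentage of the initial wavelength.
5.0267%

Calculate the Compton shift:
Δλ = λ_C(1 - cos(167°))
Δλ = 2.4263 × (1 - cos(167°))
Δλ = 2.4263 × 1.9744
Δλ = 4.7904 pm

Percentage change:
(Δλ/λ₀) × 100 = (4.7904/95.3) × 100
= 5.0267%

(Intermediate values are shown rounded; full precision is carried through to the final answer.)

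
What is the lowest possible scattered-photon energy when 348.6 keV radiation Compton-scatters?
147.4378 keV (at θ = 180°)

The scattered photon has minimum energy when its wavelength is maximum, i.e., when the Compton shift Δλ = λ_C(1 − cos θ) is maximum. This occurs at θ = 180° (backscattering), giving Δλ_max = 2λ_C = 4.8526 pm.

Initial wavelength: λ₀ = hc/E₀ = 3.5566 pm
Maximum final wavelength: λ'_max = λ₀ + 2λ_C = 3.5566 + 4.8526 = 8.4093 pm
Minimum final energy: E'_min = hc/λ'_max = 147.4378 keV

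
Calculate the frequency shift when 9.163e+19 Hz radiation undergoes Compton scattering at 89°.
3.862e+19 Hz (decrease)

Convert frequency to wavelength (c = 299792458 m/s):
λ₀ = c/f₀ = 299792458/9.163e+19 = 3.2717719e-12 m = 3.2718 pm

Calculate Compton shift:
Δλ = λ_C(1 - cos(89°)) = 2.3840 pm

Final wavelength:
λ' = λ₀ + Δλ = 3.2718 + 2.3840 = 5.6557 pm

Final frequency:
f' = c/λ' = 299792458/5.6557372e-12 = 5.3006787e+19 Hz

Frequency shift (decrease):
Δf = f₀ - f' = 9.163e+19 - 5.3006787e+19 = 3.862e+19 Hz

(Intermediate values are shown rounded; full precision is carried through to the final answer.)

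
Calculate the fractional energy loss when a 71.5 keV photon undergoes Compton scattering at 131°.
0.1881 (or 18.81%)

Calculate initial and final photon energies:

Initial: E₀ = 71.5 keV → λ₀ = 17.3404 pm
Compton shift: Δλ = 4.0181 pm
Final wavelength: λ' = 21.3586 pm
Final energy: E' = 58.0489 keV

Fractional energy loss:
(E₀ - E')/E₀ = (71.5000 - 58.0489)/71.5000
= 13.4511/71.5000
= 0.1881
= 18.81%

(Intermediate values are shown rounded; full precision is carried through to the final answer.)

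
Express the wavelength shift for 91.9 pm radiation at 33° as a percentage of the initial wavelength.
0.4259%

Calculate the Compton shift:
Δλ = λ_C(1 - cos(33°))
Δλ = 2.4263 × (1 - cos(33°))
Δλ = 2.4263 × 0.1613
Δλ = 0.3914 pm

Percentage change:
(Δλ/λ₀) × 100 = (0.3914/91.9) × 100
= 0.4259%

(Intermediate values are shown rounded; full precision is carried through to the final answer.)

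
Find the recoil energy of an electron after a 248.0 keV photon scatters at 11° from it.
2.1918 keV

By energy conservation: K_e = E_initial - E_final

First find the scattered photon energy:
Initial wavelength: λ = hc/E = 4.9994 pm
Compton shift: Δλ = λ_C(1 - cos(11°)) = 0.0446 pm
Final wavelength: λ' = 4.9994 + 0.0446 = 5.0439 pm
Final photon energy: E' = hc/λ' = 245.8082 keV

Electron kinetic energy:
K_e = E - E' = 248.0000 - 245.8082 = 2.1918 keV

(Intermediate values are shown rounded; full precision is carried through to the final answer.)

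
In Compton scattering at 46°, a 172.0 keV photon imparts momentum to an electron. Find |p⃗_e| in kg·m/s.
6.8939e-23 kg·m/s

The electron is initially at rest, so by conservation of momentum:
p⃗_e = p⃗₀ − p⃗'  (incident photon momentum minus scattered photon momentum)

Photon momentum magnitudes (p = h/λ = E/c):
λ₀ = hc/E₀ = 7.2084 pm → p₀ = h/λ₀ = 9.1922e-23 kg·m/s
Δλ = λ_C(1 − cos 46°) = 0.7409 pm
λ' = 7.9492 pm → p' = h/λ' = 8.3355e-23 kg·m/s

The scattered photon makes angle θ = 46° with the incident direction, so by the law of cosines:
|p⃗_e|² = p₀² + p'² − 2p₀p'cos θ
|p⃗_e|² = (9.1922e-23)² + (8.3355e-23)² − 2·9.1922e-23·8.3355e-23·cos(46°)
|p⃗_e| = 6.8939e-23 kg·m/s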